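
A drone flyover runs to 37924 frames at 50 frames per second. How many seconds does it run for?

758.48 seconds

Running time = 37924 / (50) = 758.48 s.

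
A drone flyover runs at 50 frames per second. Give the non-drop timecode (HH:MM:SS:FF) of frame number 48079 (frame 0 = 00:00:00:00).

00:16:01:29

48079 ÷ 50 = 961 full seconds, remainder 29 frames.
961 s = 0 h 16 min 1 s.
Timecode: 00:16:01:29.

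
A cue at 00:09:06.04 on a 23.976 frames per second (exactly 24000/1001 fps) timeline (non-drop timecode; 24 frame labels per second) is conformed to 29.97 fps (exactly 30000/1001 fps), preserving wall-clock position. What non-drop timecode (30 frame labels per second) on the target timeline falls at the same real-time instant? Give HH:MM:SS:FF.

Source frame index: (0×3600 + 9×60 + 6) × 24 + 4 = 13108.
Real time: 13108 / (24000/1001) = 3280277/6000 s.
Target frame: (3280277/6000) × (30000/1001) = 16385.
At 30 labels/s: frame 16385 → 00:09:06:05.

00:09:06:05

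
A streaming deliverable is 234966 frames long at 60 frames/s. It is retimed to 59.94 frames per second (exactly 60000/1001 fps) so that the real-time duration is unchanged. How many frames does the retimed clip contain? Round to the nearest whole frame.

234731 frames

Frames at target rate = 234966 × (60000/1001) / (60) = 234966000/1001 ≈ 234731.269.
Nearest whole frame: 234731.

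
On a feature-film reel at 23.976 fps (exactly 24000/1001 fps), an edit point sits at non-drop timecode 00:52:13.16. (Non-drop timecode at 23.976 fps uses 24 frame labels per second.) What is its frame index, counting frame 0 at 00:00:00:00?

frame 75208

Total seconds to the label: (0 × 3600 + 52 × 60 + 13) = 3133.
Frame index = 3133 × 24 + 16 = 75208.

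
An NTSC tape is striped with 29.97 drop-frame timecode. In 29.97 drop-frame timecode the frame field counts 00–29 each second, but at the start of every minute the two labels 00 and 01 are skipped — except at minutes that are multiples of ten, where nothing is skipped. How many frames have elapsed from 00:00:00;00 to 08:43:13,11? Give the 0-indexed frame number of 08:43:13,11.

As if non-drop at 30 labels/s: (8 × 3600 + 43 × 60 + 13) × 30 + 11 = 941801.
Minute boundaries passed: 523; those not divisible by 10: 523 − 52 = 471; dropped labels = 2 × 471 = 942.
Actual frame index = 941801 − 942 = 940859.

940859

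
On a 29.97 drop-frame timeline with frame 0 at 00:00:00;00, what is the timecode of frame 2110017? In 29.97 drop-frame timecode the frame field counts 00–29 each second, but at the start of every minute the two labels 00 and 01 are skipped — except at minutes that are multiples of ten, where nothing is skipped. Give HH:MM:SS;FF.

19:33:24;09

Each 10-minute DF block holds 10 × 60 × 30 − 9 × 2 = 17982 frames. 2110017 ÷ 17982 → 117 full blocks, remainder 6123.
Within the partial block the first minute is 1800 frames and each further minute 1798, so 3 further minute boundaries passed. Total skipped labels = 18 × 117 + 2 × 3 = 2112.
Non-drop label index = 2110017 + 2112 = 2112129; at 30 labels/s that is 19:33:24:09, i.e. DF 19:33:24;09.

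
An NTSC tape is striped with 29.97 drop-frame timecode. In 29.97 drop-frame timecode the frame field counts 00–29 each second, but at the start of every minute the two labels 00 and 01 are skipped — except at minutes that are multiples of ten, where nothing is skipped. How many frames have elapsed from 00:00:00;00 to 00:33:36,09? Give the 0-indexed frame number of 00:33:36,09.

60429

Complete 10-minute blocks: 3, each 17982 frames → 53946.
Remaining 3 whole minutes in the current block: 1800 + 2 × 1798 = 5396 frames.
Within the current minute: 36 × 30 + 9 − 2 = 1087 (labels ;00/;01 skipped at this minute). Total = 53946 + 5396 + 1087 = 60429.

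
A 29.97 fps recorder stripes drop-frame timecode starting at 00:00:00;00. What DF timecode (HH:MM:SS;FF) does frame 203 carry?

Each 10-minute DF block holds 10 × 60 × 30 − 9 × 2 = 17982 frames. 203 ÷ 17982 → 0 full blocks, remainder 203.
Within the partial block the first minute is 1800 frames and each further minute 1798, so 0 further minute boundaries passed. Total skipped labels = 18 × 0 + 2 × 0 = 0.
Non-drop label index = 203 + 0 = 203; at 30 labels/s that is 00:00:06:23, i.e. DF 00:00:06;23.

00:00:06;23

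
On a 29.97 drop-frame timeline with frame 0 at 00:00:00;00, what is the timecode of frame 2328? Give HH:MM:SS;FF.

Each 10-minute DF block holds 10 × 60 × 30 − 9 × 2 = 17982 frames. 2328 ÷ 17982 → 0 full blocks, remainder 2328.
Within the partial block the first minute is 1800 frames and each further minute 1798, so 1 further minute boundary passed. Total skipped labels = 18 × 0 + 2 × 1 = 2.
Non-drop label index = 2328 + 2 = 2330; at 30 labels/s that is 00:01:17:20, i.e. DF 00:01:17;20.

00:01:17;20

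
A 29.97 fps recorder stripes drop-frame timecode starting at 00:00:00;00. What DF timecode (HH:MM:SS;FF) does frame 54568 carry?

Each 10-minute DF block holds 10 × 60 × 30 − 9 × 2 = 17982 frames. 54568 ÷ 17982 → 3 full blocks, remainder 622.
Within the partial block the first minute is 1800 frames and each further minute 1798, so 0 further minute boundaries passed. Total skipped labels = 18 × 3 + 2 × 0 = 54.
Non-drop label index = 54568 + 54 = 54622; at 30 labels/s that is 00:30:20:22, i.e. DF 00:30:20;22.

00:30:20;22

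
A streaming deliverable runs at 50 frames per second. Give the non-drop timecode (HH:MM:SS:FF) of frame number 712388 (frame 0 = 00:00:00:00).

03:57:27:38

712388 ÷ 50 = 14247 full seconds, remainder 38 frames.
14247 s = 3 h 57 min 27 s.
Timecode: 03:57:27:38.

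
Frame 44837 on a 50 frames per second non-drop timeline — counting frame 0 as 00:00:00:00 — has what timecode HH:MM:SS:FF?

44837 ÷ 50 = 896 full seconds, remainder 37 frames.
896 s = 0 h 14 min 56 s.
Timecode: 00:14:56:37.

00:14:56:37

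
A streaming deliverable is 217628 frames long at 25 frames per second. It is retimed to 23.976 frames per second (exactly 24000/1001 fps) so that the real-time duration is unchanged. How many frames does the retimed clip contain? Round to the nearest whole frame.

208714 frames

Frames at target rate = 217628 × (24000/1001) / (25) = 208922880/1001 ≈ 208714.166.
Nearest whole frame: 208714.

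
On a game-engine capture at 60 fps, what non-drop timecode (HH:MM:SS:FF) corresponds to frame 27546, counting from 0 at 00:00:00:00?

27546 ÷ 60 = 459 full seconds, remainder 6 frames.
459 s = 0 h 7 min 39 s.
Timecode: 00:07:39:06.

00:07:39:06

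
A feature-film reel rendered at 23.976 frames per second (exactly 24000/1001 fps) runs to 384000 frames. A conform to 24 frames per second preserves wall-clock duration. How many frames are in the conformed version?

Target frames = source frames × (target rate / source rate) = 384000 × (24)/(24000/1001) = 384000 × 1001/1000 = 384384.

384384 frames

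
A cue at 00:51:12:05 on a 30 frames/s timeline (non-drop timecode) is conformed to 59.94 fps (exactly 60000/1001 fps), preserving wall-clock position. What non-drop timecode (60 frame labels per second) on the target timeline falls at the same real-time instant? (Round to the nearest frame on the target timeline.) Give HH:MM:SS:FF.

00:51:09:06

Source frame index: (0×3600 + 51×60 + 12) × 30 + 5 = 92165.
Real time: 92165 / (30) = 18433/6 s.
Target frame: (18433/6) × (60000/1001) = 184330000/1001 ≈ 184145.854 → 184146.
At 60 labels/s: frame 184146 → 00:51:09:06.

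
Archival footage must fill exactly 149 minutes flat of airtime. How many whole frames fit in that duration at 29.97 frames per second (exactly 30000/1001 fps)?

149 min = 8940 s.
Frames = 8940 × 30000/1001 = 268200000/1001 ≈ 267932.0679.
Complete frames: 267932.

267932 frames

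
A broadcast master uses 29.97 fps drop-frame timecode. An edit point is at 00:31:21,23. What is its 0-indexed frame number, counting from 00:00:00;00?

56397

As if non-drop at 30 labels/s: (0 × 3600 + 31 × 60 + 21) × 30 + 23 = 56453.
Minute boundaries passed: 31; those not divisible by 10: 31 − 3 = 28; dropped labels = 2 × 28 = 56.
Actual frame index = 56453 − 56 = 56397.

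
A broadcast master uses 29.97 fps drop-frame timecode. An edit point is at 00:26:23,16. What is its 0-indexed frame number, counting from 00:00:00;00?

47458

As if non-drop at 30 labels/s: (0 × 3600 + 26 × 60 + 23) × 30 + 16 = 47506.
Minute boundaries passed: 26; those not divisible by 10: 26 − 2 = 24; dropped labels = 2 × 24 = 48.
Actual frame index = 47506 − 48 = 47458.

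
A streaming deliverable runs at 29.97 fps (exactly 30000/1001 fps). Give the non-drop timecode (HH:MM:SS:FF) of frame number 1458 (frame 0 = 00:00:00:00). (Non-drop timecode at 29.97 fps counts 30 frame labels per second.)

00:00:48:18

1458 ÷ 30 = 48 full seconds, remainder 18 frames.
48 s = 0 h 0 min 48 s.
Timecode: 00:00:48:18.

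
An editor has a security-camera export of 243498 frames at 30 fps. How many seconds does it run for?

8116.6 seconds

Running time = 243498 / (30) = 8116.6 s.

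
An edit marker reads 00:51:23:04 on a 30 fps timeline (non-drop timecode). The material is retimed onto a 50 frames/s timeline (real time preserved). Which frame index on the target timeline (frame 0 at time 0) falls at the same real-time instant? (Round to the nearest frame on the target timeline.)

Source frame index: (0×3600 + 51×60 + 23) × 30 + 4 = 92494.
Real time: 92494 / (30) = 46247/15 s.
Target frame: (46247/15) × (50) = 462470/3 ≈ 154156.667 → 154157.

frame 154157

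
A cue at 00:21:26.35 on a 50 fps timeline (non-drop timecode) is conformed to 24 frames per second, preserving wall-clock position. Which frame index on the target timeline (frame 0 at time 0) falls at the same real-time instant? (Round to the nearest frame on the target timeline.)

frame 30881

Source frame index: (0×3600 + 21×60 + 26) × 50 + 35 = 64335.
Real time: 64335 / (50) = 12867/10 s.
Target frame: (12867/10) × (24) = 154404/5 ≈ 30880.800 → 30881.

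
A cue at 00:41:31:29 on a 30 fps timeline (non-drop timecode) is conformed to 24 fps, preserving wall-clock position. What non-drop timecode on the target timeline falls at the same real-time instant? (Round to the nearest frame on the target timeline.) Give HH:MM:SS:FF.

Source frame index: (0×3600 + 41×60 + 31) × 30 + 29 = 74759.
Real time: 74759 / (30) = 74759/30 s.
Target frame: (74759/30) × (24) = 299036/5 ≈ 59807.200 → 59807.
At 24 labels/s: frame 59807 → 00:41:31:23.

00:41:31:23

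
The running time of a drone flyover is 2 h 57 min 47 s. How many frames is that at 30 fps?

320010 frames

2 h 57 min 47 s = 10667 s.
Frames = 10667 × 30 = 320010.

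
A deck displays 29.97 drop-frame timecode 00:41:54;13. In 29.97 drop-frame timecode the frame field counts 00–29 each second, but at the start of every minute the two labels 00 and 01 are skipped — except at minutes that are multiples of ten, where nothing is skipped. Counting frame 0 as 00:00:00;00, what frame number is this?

75359

Complete 10-minute blocks: 4, each 17982 frames → 71928.
Remaining 1 whole minute in the current block: 1800 + 0 × 1798 = 1800 frames.
Within the current minute: 54 × 30 + 13 − 2 = 1631 (labels ;00/;01 skipped at this minute). Total = 71928 + 1800 + 1631 = 75359.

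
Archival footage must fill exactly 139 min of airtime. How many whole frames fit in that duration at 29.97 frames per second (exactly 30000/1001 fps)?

249950 frames

139 min = 8340 s.
Frames = 8340 × 30000/1001 = 250200000/1001 ≈ 249950.0500.
Complete frames: 249950.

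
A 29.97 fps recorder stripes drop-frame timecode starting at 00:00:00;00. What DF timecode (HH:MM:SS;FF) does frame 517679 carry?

Each 10-minute DF block holds 10 × 60 × 30 − 9 × 2 = 17982 frames. 517679 ÷ 17982 → 28 full blocks, remainder 14183.
Within the partial block the first minute is 1800 frames and each further minute 1798, so 7 further minute boundaries passed. Total skipped labels = 18 × 28 + 2 × 7 = 518.
Non-drop label index = 517679 + 518 = 518197; at 30 labels/s that is 04:47:53:07, i.e. DF 04:47:53;07.

04:47:53;07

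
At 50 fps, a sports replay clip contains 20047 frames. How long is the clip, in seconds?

400.94 seconds

Running time = 20047 / (50) = 400.94 s.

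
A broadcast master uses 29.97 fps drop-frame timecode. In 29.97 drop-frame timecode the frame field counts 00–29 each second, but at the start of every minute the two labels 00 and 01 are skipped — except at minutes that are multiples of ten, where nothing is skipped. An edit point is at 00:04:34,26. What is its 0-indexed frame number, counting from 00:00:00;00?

8238

Complete 10-minute blocks: 0, each 17982 frames → 0.
Remaining 4 whole minutes in the current block: 1800 + 3 × 1798 = 7194 frames.
Within the current minute: 34 × 30 + 26 − 2 = 1044 (labels ;00/;01 skipped at this minute). Total = 0 + 7194 + 1044 = 8238.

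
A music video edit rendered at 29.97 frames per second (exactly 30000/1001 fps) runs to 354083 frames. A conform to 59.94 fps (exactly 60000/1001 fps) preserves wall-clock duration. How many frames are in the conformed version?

708166 frames

Frames at target rate = 354083 × (60000/1001) / (30000/1001) = 708166.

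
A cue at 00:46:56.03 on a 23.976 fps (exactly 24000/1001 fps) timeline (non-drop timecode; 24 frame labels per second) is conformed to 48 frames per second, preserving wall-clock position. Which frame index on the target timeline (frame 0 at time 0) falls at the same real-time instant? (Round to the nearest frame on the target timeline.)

frame 135309

Source frame index: (0×3600 + 46×60 + 56) × 24 + 3 = 67587.
Real time: 67587 / (24000/1001) = 22551529/8000 s.
Target frame: (22551529/8000) × (48) = 67654587/500 ≈ 135309.174 → 135309.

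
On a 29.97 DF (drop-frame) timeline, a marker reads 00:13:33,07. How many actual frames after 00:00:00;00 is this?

Complete 10-minute blocks: 1, each 17982 frames → 17982.
Remaining 3 whole minutes in the current block: 1800 + 2 × 1798 = 5396 frames.
Within the current minute: 33 × 30 + 7 − 2 = 995 (labels ;00/;01 skipped at this minute). Total = 17982 + 5396 + 995 = 24373.

24373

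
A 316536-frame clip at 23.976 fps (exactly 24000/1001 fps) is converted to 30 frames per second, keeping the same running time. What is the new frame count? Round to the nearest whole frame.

Frames at target rate = 316536 × (30) / (24000/1001) = 39606567/100 ≈ 396065.670.
Nearest whole frame: 396066.

396066 frames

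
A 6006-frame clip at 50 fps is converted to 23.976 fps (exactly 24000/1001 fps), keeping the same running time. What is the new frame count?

Target frames = source frames × (target rate / source rate) = 6006 × (24000/1001)/(50) = 6006 × 480/1001 = 2880.

2880 frames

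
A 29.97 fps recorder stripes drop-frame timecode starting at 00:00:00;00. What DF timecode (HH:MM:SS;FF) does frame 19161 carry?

Ten DF minutes hold 17982 frames, so frame 19161 lies in block 1 (frames 17982–35963) with 1179 frames into that block.
The block's first minute is 1800 frames and the rest 1798 each; 1179 frames reaches minute 0, so 1 × 18 + 0 × 2 = 18 labels have been skipped so far.
Adding those back, label number 19161 + 18 = 19179 at 30 labels/s is 639 s + 9 f = 0 h 10 min 39 s frame 9, i.e. 00:10:39;09.

00:10:39;09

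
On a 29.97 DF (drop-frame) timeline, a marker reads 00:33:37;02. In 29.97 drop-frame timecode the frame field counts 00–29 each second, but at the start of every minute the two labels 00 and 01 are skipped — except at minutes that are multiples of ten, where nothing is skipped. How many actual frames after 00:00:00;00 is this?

60452

Complete 10-minute blocks: 3, each 17982 frames → 53946.
Remaining 3 whole minutes in the current block: 1800 + 2 × 1798 = 5396 frames.
Within the current minute: 37 × 30 + 2 − 2 = 1110 (labels ;00/;01 skipped at this minute). Total = 53946 + 5396 + 1110 = 60452.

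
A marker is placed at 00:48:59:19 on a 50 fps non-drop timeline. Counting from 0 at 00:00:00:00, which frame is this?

Total seconds to the label: (0 × 3600 + 48 × 60 + 59) = 2939.
Frame index = 2939 × 50 + 19 = 146969.

frame 146969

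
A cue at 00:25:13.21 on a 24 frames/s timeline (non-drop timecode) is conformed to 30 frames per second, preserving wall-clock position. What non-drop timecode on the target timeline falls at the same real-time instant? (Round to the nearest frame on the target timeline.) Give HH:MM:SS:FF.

Source frame index: (0×3600 + 25×60 + 13) × 24 + 21 = 36333.
Real time: 36333 / (24) = 12111/8 s.
Target frame: (12111/8) × (30) = 181665/4 ≈ 45416.250 → 45416.
At 30 labels/s: frame 45416 → 00:25:13:26.

00:25:13:26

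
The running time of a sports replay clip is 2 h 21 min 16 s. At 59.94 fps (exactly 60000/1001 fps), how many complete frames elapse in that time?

508051 frames

2 h 21 min 16 s = 8476 s.
Frames = 8476 × 60000/1001 = 39120000/77 ≈ 508051.9481.
Complete frames: 508051.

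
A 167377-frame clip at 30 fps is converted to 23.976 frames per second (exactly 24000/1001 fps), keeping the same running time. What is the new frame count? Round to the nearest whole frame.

133768 frames

Frames at target rate = 167377 × (24000/1001) / (30) = 19128800/143 ≈ 133767.832.
Nearest whole frame: 133768.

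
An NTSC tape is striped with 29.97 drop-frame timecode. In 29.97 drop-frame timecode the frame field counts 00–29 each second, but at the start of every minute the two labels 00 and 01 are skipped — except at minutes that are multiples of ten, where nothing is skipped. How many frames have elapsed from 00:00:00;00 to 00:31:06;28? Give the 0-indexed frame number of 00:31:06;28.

55952

As if non-drop at 30 labels/s: (0 × 3600 + 31 × 60 + 6) × 30 + 28 = 56008.
Minute boundaries passed: 31; those not divisible by 10: 31 − 3 = 28; dropped labels = 2 × 28 = 56.
Actual frame index = 56008 − 56 = 55952.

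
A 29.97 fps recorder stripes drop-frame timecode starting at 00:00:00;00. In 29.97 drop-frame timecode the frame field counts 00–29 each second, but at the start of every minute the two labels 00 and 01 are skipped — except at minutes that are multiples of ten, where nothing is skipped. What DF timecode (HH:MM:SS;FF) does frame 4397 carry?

Each 10-minute DF block holds 10 × 60 × 30 − 9 × 2 = 17982 frames. 4397 ÷ 17982 → 0 full blocks, remainder 4397.
Within the partial block the first minute is 1800 frames and each further minute 1798, so 2 further minute boundaries passed. Total skipped labels = 18 × 0 + 2 × 2 = 4.
Non-drop label index = 4397 + 4 = 4401; at 30 labels/s that is 00:02:26:21, i.e. DF 00:02:26;21.

00:02:26;21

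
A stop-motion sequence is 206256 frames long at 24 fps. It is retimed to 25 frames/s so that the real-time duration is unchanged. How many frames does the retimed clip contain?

214850 frames

Target frames = source frames × (target rate / source rate) = 206256 × (25)/(24) = 206256 × 25/24 = 214850.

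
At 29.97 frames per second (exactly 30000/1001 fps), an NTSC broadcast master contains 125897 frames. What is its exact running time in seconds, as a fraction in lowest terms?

126022897/30000 seconds

Running time = 125897 ÷ (30000/1001) = 125897 × 1001/30000 = 126022897/30000 s.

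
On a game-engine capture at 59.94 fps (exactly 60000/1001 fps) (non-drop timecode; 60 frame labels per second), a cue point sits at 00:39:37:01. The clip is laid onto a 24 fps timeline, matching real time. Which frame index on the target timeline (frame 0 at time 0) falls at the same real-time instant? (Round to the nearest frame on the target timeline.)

frame 57105

Source frame index: (0×3600 + 39×60 + 37) × 60 + 1 = 142621.
Real time: 142621 / (60000/1001) = 142763621/60000 s.
Target frame: (142763621/60000) × (24) = 142763621/2500 ≈ 57105.448 → 57105.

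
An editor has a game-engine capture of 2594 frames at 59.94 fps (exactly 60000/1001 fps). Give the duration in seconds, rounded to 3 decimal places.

43.277 seconds

Running time = 2594 × 1001/60000 = 1298297/30000 s ≈ 43.277 s.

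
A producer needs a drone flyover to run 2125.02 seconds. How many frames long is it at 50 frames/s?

106251 frames

Frames = 2125.02 × 50 = 106251.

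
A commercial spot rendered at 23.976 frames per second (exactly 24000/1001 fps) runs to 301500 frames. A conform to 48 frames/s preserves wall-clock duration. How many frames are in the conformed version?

603603 frames

Target frames = source frames × (target rate / source rate) = 301500 × (48)/(24000/1001) = 301500 × 1001/500 = 603603.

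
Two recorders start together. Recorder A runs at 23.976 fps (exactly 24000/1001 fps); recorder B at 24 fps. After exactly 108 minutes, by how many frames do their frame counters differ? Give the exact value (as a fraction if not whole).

155520/1001 frames

108 min = 6480 s.
A emits 24000/1001 × 6480 = 155520000/1001 frames; B emits 24 × 6480 = 155520.
Difference = 155520/1001 frames (≈ 155.3646); B is ahead of A.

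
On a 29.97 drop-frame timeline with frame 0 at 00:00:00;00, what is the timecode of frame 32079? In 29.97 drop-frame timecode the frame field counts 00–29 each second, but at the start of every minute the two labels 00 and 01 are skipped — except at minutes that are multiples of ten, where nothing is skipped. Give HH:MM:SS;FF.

Each 10-minute DF block holds 10 × 60 × 30 − 9 × 2 = 17982 frames. 32079 ÷ 17982 → 1 full block, remainder 14097.
Within the partial block the first minute is 1800 frames and each further minute 1798, so 7 further minute boundaries passed. Total skipped labels = 18 × 1 + 2 × 7 = 32.
Non-drop label index = 32079 + 32 = 32111; at 30 labels/s that is 00:17:50:11, i.e. DF 00:17:50;11.

00:17:50;11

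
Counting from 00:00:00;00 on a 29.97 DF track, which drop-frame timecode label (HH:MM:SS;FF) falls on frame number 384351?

03:33:44;15

Ten DF minutes hold 17982 frames, so frame 384351 lies in block 21 (frames 377622–395603) with 6729 frames into that block.
The block's first minute is 1800 frames and the rest 1798 each; 6729 frames reaches minute 3, so 21 × 18 + 3 × 2 = 384 labels have been skipped so far.
Adding those back, label number 384351 + 384 = 384735 at 30 labels/s is 12824 s + 15 f = 3 h 33 min 44 s frame 15, i.e. 03:33:44;15.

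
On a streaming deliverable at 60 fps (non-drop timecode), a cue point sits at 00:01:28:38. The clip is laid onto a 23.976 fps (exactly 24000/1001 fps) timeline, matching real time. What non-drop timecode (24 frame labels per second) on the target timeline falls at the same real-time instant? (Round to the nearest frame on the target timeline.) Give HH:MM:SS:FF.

Source frame index: (0×3600 + 1×60 + 28) × 60 + 38 = 5318.
Real time: 5318 / (60) = 2659/30 s.
Target frame: (2659/30) × (24000/1001) = 2127200/1001 ≈ 2125.075 → 2125.
At 24 labels/s: frame 2125 → 00:01:28:13.

00:01:28:13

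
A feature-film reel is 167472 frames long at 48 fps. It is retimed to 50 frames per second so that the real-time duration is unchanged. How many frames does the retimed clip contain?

174450 frames

Target frames = source frames × (target rate / source rate) = 167472 × (50)/(48) = 167472 × 25/24 = 174450.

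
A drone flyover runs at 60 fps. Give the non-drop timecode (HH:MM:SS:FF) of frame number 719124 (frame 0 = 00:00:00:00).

719124 ÷ 60 = 11985 full seconds, remainder 24 frames.
11985 s = 3 h 19 min 45 s.
Timecode: 03:19:45:24.

03:19:45:24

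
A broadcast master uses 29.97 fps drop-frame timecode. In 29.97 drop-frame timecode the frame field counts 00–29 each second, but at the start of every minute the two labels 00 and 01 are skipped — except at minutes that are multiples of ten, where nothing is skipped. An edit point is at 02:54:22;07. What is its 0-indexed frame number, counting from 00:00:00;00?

As if non-drop at 30 labels/s: (2 × 3600 + 54 × 60 + 22) × 30 + 7 = 313867.
Minute boundaries passed: 174; those not divisible by 10: 174 − 17 = 157; dropped labels = 2 × 157 = 314.
Actual frame index = 313867 − 314 = 313553.

313553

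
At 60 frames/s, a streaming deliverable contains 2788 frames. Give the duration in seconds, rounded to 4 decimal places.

Running time = 2788 × 1/60 = 697/15 s ≈ 46.4667 s.

46.4667 seconds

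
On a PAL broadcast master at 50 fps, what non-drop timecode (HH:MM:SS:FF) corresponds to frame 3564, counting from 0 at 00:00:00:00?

00:01:11:14

3564 ÷ 50 = 71 full seconds, remainder 14 frames.
71 s = 0 h 1 min 11 s.
Timecode: 00:01:11:14.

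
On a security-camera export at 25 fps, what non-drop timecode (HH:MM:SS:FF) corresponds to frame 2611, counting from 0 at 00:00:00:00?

2611 ÷ 25 = 104 full seconds, remainder 11 frames.
104 s = 0 h 1 min 44 s.
Timecode: 00:01:44:11.

00:01:44:11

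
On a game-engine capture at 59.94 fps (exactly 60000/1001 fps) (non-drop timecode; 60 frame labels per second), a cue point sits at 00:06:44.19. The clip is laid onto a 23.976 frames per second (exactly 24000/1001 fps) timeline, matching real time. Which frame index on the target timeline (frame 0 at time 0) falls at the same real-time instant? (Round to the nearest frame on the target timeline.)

frame 9704

Source frame index: (0×3600 + 6×60 + 44) × 60 + 19 = 24259.
Real time: 24259 / (60000/1001) = 24283259/60000 s.
Target frame: (24283259/60000) × (24000/1001) = 48518/5 ≈ 9703.600 → 9704.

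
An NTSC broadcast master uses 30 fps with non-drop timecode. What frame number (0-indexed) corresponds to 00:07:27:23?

frame 13433

Total seconds to the label: (0 × 3600 + 7 × 60 + 27) = 447.
Frame index = 447 × 30 + 23 = 13433.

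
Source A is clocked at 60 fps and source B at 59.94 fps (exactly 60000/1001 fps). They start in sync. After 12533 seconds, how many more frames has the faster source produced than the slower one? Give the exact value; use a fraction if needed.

751980/1001 frames

A emits 60 × 12533 = 751980 frames; B emits 60000/1001 × 12533 = 751980000/1001.
Difference = 751980/1001 frames (≈ 751.2288); B is behind A.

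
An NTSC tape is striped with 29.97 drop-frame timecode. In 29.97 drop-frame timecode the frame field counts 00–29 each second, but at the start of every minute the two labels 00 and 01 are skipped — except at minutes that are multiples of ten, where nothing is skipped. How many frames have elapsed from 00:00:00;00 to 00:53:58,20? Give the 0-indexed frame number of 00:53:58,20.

Complete 10-minute blocks: 5, each 17982 frames → 89910.
Remaining 3 whole minutes in the current block: 1800 + 2 × 1798 = 5396 frames.
Within the current minute: 58 × 30 + 20 − 2 = 1758 (labels ;00/;01 skipped at this minute). Total = 89910 + 5396 + 1758 = 97064.

97064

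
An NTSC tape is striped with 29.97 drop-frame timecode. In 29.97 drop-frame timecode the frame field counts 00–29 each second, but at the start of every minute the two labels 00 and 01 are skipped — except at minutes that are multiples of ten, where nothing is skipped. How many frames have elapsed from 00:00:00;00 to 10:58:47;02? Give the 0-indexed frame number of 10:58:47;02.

As if non-drop at 30 labels/s: (10 × 3600 + 58 × 60 + 47) × 30 + 2 = 1185812.
Minute boundaries passed: 658; those not divisible by 10: 658 − 65 = 593; dropped labels = 2 × 593 = 1186.
Actual frame index = 1185812 − 1186 = 1184626.

1184626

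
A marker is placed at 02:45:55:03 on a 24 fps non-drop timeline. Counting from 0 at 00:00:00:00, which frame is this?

238923

Total seconds to the label: (2 × 3600 + 45 × 60 + 55) = 9955.
Frame index = 9955 × 24 + 3 = 238923.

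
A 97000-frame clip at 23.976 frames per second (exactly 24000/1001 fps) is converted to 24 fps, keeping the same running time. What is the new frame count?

97097 frames

Target frames = source frames × (target rate / source rate) = 97000 × (24)/(24000/1001) = 97000 × 1001/1000 = 97097.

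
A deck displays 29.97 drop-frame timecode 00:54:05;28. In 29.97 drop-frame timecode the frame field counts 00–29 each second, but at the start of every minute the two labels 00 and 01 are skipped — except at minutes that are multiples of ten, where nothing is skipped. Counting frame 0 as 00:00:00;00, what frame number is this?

97280

As if non-drop at 30 labels/s: (0 × 3600 + 54 × 60 + 5) × 30 + 28 = 97378.
Minute boundaries passed: 54; those not divisible by 10: 54 − 5 = 49; dropped labels = 2 × 49 = 98.
Actual frame index = 97378 − 98 = 97280.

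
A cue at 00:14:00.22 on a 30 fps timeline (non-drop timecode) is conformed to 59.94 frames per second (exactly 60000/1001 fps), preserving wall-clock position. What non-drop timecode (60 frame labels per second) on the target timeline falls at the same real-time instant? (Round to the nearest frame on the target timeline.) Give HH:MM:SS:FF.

00:13:59:54

Source frame index: (0×3600 + 14×60 + 0) × 30 + 22 = 25222.
Real time: 25222 / (30) = 12611/15 s.
Target frame: (12611/15) × (60000/1001) = 50444000/1001 ≈ 50393.606 → 50394.
At 60 labels/s: frame 50394 → 00:13:59:54.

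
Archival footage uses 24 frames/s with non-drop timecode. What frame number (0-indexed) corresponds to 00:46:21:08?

Total seconds to the label: (0 × 3600 + 46 × 60 + 21) = 2781.
Frame index = 2781 × 24 + 8 = 66752.

66752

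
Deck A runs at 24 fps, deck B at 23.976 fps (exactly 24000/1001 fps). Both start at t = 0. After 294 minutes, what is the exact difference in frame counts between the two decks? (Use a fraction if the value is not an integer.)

294 min = 17640 s.
A emits 24 × 17640 = 423360 frames; B emits 24000/1001 × 17640 = 60480000/143.
Difference = 60480/143 frames (≈ 422.9371); B is behind A.

60480/143 frames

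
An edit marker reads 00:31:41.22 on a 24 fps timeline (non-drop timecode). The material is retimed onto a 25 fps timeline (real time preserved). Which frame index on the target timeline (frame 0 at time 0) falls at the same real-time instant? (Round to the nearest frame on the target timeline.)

Source frame index: (0×3600 + 31×60 + 41) × 24 + 22 = 45646.
Real time: 45646 / (24) = 22823/12 s.
Target frame: (22823/12) × (25) = 570575/12 ≈ 47547.917 → 47548.

frame 47548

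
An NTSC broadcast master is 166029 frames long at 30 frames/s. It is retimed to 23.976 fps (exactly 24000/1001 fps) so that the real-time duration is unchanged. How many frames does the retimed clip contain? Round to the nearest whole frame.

132691 frames

Frames at target rate = 166029 × (24000/1001) / (30) = 132823200/1001 ≈ 132690.509.
Nearest whole frame: 132691.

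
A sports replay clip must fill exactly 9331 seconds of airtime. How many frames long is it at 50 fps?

Frames = 9331 × 50 = 466550.

466550 frames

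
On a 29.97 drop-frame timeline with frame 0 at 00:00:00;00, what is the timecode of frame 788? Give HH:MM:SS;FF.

Each 10-minute DF block holds 10 × 60 × 30 − 9 × 2 = 17982 frames. 788 ÷ 17982 → 0 full blocks, remainder 788.
Within the partial block the first minute is 1800 frames and each further minute 1798, so 0 further minute boundaries passed. Total skipped labels = 18 × 0 + 2 × 0 = 0.
Non-drop label index = 788 + 0 = 788; at 30 labels/s that is 00:00:26:08, i.e. DF 00:00:26;08.

00:00:26;08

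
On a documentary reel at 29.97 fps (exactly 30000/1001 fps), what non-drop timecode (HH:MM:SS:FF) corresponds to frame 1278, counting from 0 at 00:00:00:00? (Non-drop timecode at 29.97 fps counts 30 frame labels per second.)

00:00:42:18

1278 ÷ 30 = 42 full seconds, remainder 18 frames.
42 s = 0 h 0 min 42 s.
Timecode: 00:00:42:18.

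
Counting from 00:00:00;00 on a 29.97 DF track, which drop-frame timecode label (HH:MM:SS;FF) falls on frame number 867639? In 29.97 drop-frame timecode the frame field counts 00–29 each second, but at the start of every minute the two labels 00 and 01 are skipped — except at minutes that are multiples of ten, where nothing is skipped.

08:02:30;07

Ten DF minutes hold 17982 frames, so frame 867639 lies in block 48 (frames 863136–881117) with 4503 frames into that block.
The block's first minute is 1800 frames and the rest 1798 each; 4503 frames reaches minute 2, so 48 × 18 + 2 × 2 = 868 labels have been skipped so far.
Adding those back, label number 867639 + 868 = 868507 at 30 labels/s is 28950 s + 7 f = 8 h 2 min 30 s frame 7, i.e. 08:02:30;07.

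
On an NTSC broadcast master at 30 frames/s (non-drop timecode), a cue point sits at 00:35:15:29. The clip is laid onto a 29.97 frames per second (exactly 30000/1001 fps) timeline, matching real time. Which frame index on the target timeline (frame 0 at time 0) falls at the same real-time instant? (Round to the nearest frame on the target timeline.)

frame 63416

Source frame index: (0×3600 + 35×60 + 15) × 30 + 29 = 63479.
Real time: 63479 / (30) = 63479/30 s.
Target frame: (63479/30) × (30000/1001) = 4883000/77 ≈ 63415.584 → 63416.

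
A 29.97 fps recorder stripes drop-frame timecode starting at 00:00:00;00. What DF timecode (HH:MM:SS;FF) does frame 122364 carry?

01:08:02;28

Ten DF minutes hold 17982 frames, so frame 122364 lies in block 6 (frames 107892–125873) with 14472 frames into that block.
The block's first minute is 1800 frames and the rest 1798 each; 14472 frames reaches minute 8, so 6 × 18 + 8 × 2 = 124 labels have been skipped so far.
Adding those back, label number 122364 + 124 = 122488 at 30 labels/s is 4082 s + 28 f = 1 h 8 min 2 s frame 28, i.e. 01:08:02;28.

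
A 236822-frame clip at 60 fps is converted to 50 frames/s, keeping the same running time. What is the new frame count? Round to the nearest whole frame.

197352 frames

Frames at target rate = 236822 × (50) / (60) = 592055/3 ≈ 197351.667.
Nearest whole frame: 197352.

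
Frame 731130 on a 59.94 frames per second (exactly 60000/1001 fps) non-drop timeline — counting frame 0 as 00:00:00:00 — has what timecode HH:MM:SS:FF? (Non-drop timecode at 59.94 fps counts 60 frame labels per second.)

731130 ÷ 60 = 12185 full seconds, remainder 30 frames.
12185 s = 3 h 23 min 5 s.
Timecode: 03:23:05:30.

03:23:05:30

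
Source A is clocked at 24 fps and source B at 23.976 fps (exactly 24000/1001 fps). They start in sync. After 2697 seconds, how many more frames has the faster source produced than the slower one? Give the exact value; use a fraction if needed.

A emits 24 × 2697 = 64728 frames; B emits 24000/1001 × 2697 = 64728000/1001.
Difference = 64728/1001 frames (≈ 64.6633); B is behind A.

64728/1001 frames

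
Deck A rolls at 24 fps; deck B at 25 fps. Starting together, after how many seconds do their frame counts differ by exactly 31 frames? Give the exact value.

31 seconds

The gap grows by |25 − 24| = 1 frame per second.
Time for a 31-frame gap: 31 ÷ (1) = 31 s.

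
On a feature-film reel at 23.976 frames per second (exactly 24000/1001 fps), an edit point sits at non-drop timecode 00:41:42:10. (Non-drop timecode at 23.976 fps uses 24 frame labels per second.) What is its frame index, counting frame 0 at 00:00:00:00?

Total seconds to the label: (0 × 3600 + 41 × 60 + 42) = 2502.
Frame index = 2502 × 24 + 10 = 60058.

frame 60058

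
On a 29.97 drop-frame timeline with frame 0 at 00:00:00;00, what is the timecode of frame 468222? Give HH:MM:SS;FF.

04:20:23;00

Ten DF minutes hold 17982 frames, so frame 468222 lies in block 26 (frames 467532–485513) with 690 frames into that block.
The block's first minute is 1800 frames and the rest 1798 each; 690 frames reaches minute 0, so 26 × 18 + 0 × 2 = 468 labels have been skipped so far.
Adding those back, label number 468222 + 468 = 468690 at 30 labels/s is 15623 s + 0 f = 4 h 20 min 23 s frame 0, i.e. 04:20:23;00.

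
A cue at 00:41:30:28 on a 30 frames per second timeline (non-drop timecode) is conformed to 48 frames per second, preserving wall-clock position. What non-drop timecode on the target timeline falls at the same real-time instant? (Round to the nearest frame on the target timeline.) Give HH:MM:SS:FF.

00:41:30:45

Source frame index: (0×3600 + 41×60 + 30) × 30 + 28 = 74728.
Real time: 74728 / (30) = 37364/15 s.
Target frame: (37364/15) × (48) = 597824/5 ≈ 119564.800 → 119565.
At 48 labels/s: frame 119565 → 00:41:30:45.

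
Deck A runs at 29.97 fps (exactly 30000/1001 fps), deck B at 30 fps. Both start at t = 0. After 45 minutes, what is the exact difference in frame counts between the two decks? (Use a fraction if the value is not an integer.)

45 min = 2700 s.
A emits 30000/1001 × 2700 = 81000000/1001 frames; B emits 30 × 2700 = 81000.
Difference = 81000/1001 frames (≈ 80.9191); B is ahead of A.

81000/1001 frames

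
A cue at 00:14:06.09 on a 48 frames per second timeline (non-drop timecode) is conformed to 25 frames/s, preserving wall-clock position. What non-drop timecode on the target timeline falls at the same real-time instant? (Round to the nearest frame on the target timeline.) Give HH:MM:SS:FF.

Source frame index: (0×3600 + 14×60 + 6) × 48 + 9 = 40617.
Real time: 40617 / (48) = 13539/16 s.
Target frame: (13539/16) × (25) = 338475/16 ≈ 21154.688 → 21155.
At 25 labels/s: frame 21155 → 00:14:06:05.

00:14:06:05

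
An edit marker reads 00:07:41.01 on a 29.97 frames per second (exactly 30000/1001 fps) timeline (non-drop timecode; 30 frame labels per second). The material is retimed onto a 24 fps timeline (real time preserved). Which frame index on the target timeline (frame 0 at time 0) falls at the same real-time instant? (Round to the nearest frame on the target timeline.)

Source frame index: (0×3600 + 7×60 + 41) × 30 + 1 = 13831.
Real time: 13831 / (30000/1001) = 13844831/30000 s.
Target frame: (13844831/30000) × (24) = 13844831/1250 ≈ 11075.865 → 11076.

frame 11076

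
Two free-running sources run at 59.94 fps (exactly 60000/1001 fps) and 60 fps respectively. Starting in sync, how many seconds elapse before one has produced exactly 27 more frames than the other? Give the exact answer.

450.45 seconds

The gap grows by |60 − 60000/1001| = 60/1001 frames per second.
Time for a 27-frame gap: 27 ÷ (60/1001) = 450.45 s.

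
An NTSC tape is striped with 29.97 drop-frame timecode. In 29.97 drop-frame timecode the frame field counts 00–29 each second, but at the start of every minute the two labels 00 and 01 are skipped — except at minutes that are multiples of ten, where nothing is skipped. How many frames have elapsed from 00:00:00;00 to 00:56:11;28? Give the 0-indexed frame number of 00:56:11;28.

As if non-drop at 30 labels/s: (0 × 3600 + 56 × 60 + 11) × 30 + 28 = 101158.
Minute boundaries passed: 56; those not divisible by 10: 56 − 5 = 51; dropped labels = 2 × 51 = 102.
Actual frame index = 101158 − 102 = 101056.

101056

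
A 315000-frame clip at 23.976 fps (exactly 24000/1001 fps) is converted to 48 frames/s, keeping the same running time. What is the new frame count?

630630 frames

Target frames = source frames × (target rate / source rate) = 315000 × (48)/(24000/1001) = 315000 × 1001/500 = 630630.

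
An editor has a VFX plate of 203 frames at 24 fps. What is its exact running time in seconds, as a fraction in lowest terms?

203/24 seconds

Running time = 203 ÷ (24) = 203 × 1/24 = 203/24 s.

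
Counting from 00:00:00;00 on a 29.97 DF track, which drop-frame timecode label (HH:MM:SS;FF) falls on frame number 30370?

00:16:53;10

Each 10-minute DF block holds 10 × 60 × 30 − 9 × 2 = 17982 frames. 30370 ÷ 17982 → 1 full block, remainder 12388.
Within the partial block the first minute is 1800 frames and each further minute 1798, so 6 further minute boundaries passed. Total skipped labels = 18 × 1 + 2 × 6 = 30.
Non-drop label index = 30370 + 30 = 30400; at 30 labels/s that is 00:16:53:10, i.e. DF 00:16:53;10.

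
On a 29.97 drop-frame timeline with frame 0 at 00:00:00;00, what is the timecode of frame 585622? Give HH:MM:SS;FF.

Ten DF minutes hold 17982 frames, so frame 585622 lies in block 32 (frames 575424–593405) with 10198 frames into that block.
The block's first minute is 1800 frames and the rest 1798 each; 10198 frames reaches minute 5, so 32 × 18 + 5 × 2 = 586 labels have been skipped so far.
Adding those back, label number 585622 + 586 = 586208 at 30 labels/s is 19540 s + 8 f = 5 h 25 min 40 s frame 8, i.e. 05:25:40;08.

05:25:40;08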